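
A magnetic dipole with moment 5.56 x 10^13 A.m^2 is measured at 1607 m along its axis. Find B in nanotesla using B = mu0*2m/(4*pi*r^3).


m = 5.56 x 10^13 = 55600000000000 A.m^2
2m = 111200000000000 A.m^2
r^3 = 1607^3 = 4149995543
B = (4pi*10^-7) * 111200000000000 / (4*pi * 4149995543) * 1e9
= 139738041.231674 / 52150382041.28 * 1e9
= 2679520.95 nT

2679520.95


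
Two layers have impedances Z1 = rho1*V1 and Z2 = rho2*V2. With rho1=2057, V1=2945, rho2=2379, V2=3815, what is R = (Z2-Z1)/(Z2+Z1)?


Z1 = 2057 * 2945 = 6057865
Z2 = 2379 * 3815 = 9075885
R = (9075885 - 6057865) / (9075885 + 6057865) = 3018020 / 15133750 = 0.1994

0.1994


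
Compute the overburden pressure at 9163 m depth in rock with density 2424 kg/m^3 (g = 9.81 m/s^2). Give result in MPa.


P = rho * g * z / 1e6
= 2424 * 9.81 * 9163 / 1e6
= 217891008.72 / 1e6
= 217.891 MPa

217.891


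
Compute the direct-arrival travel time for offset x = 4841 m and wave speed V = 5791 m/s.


t = x / V
= 4841 / 5791
= 0.836 s

0.836


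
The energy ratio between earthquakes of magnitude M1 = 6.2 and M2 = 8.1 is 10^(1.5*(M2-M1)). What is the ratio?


M2 - M1 = 8.1 - 6.2 = 1.9
1.5 * 1.9 = 2.85
ratio = 10^2.85 = 707.95

707.95


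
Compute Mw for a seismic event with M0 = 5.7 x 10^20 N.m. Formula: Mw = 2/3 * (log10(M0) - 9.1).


log10(M0) = log10(5.7 x 10^20) = 20.7559
Mw = 2/3 * (20.7559 - 9.1)
= 2/3 * 11.6559
= 7.77

7.77


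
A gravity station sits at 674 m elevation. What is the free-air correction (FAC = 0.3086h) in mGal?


FAC = 0.3086 * h
= 0.3086 * 674
= 207.9964 mGal

207.9964


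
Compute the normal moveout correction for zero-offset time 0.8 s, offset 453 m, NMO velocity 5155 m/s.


x/Vnmo = 453/5155 = 0.087876
(x/Vnmo)^2 = 0.007722
t0^2 = 0.64
sqrt(0.64 + 0.007722) = 0.804812
dt = 0.804812 - 0.8 = 0.004812

0.004812


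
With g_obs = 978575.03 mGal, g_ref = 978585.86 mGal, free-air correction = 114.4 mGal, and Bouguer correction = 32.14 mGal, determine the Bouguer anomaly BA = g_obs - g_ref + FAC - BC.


BA = g_obs - g_ref + FAC - BC
= 978575.03 - 978585.86 + 114.4 - 32.14
= 71.43 mGal

71.43


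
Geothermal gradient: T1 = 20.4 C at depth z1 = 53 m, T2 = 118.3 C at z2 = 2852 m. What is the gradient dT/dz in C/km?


dT = 118.3 - 20.4 = 97.9 C
dz = 2852 - 53 = 2799 m
gradient = dT/dz * 1000 = 97.9/2799 * 1000 = 34.9768 C/km

34.9768


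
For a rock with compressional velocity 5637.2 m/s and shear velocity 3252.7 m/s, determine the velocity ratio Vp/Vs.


Vp/Vs = 5637.2 / 3252.7
= 1.7331

1.7331


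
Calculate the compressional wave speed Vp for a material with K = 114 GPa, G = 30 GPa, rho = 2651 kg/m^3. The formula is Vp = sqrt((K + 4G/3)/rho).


First compute the effective modulus:
K + 4G/3 = 114e9 + 4*30e9/3 = 154000000000.0 Pa
Then divide by density:
154000000000.0 / 2651 = 58091286.3071 Pa/(kg/m^3)
Take the square root:
Vp = sqrt(58091286.3071) = 7621.76 m/s

7621.76


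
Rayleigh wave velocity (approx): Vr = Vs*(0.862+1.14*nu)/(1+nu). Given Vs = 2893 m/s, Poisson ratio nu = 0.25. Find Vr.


Numerator factor = 0.862 + 1.14*0.25 = 1.147
Denominator = 1 + 0.25 = 1.25
Vr = 2893 * 1.147 / 1.25 = 2654.62 m/s

2654.62


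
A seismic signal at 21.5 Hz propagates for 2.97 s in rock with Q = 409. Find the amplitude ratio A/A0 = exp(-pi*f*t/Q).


pi*f*t/Q = pi*21.5*2.97/409 = 0.49048
A/A0 = exp(-0.49048) = 0.612332

0.612332


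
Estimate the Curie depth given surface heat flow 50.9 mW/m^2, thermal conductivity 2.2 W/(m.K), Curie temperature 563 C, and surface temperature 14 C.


T_Curie - T_surf = 563 - 14 = 549 C
Convert q to W/m^2: 50.9 mW/m^2 = 0.0509 W/m^2
d = 549 * 2.2 / 0.0509 = 23728.88 m

23728.88


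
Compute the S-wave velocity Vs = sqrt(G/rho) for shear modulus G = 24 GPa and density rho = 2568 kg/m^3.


Convert G to Pa: G = 24e9 Pa
Compute G/rho = 24e9 / 2568 = 9345794.3925
Vs = sqrt(9345794.3925) = 3057.09 m/s

3057.09


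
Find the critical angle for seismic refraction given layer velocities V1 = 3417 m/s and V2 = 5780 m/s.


V1/V2 = 3417/5780 = 0.591176
theta_c = arcsin(0.591176) = 36.2405 degrees

36.2405


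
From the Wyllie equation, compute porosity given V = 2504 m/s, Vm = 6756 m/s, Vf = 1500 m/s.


1/V - 1/Vm = 1/2504 - 1/6756 = 0.00025134
1/Vf - 1/Vm = 1/1500 - 1/6756 = 0.00051865
phi = 0.00025134 / 0.00051865 = 0.4846

0.4846


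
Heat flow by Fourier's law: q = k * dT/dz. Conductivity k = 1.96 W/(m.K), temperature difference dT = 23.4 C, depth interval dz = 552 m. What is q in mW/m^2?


q = k * dT / dz * 1000
= 1.96 * 23.4 / 552 * 1000
= 0.083087 * 1000
= 83.087 mW/m^2

83.087


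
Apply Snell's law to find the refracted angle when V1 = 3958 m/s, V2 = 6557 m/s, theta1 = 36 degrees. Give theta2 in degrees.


sin(theta1) = sin(36 deg) = 0.587785
sin(theta2) = V2/V1 * sin(theta1) = 6557/3958 * 0.587785 = 0.973751
theta2 = arcsin(0.973751) = 76.8433 degrees

76.8433


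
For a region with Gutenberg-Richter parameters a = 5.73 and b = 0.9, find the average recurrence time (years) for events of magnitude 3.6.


log10(N) = 5.73 - 0.9*3.6 = 2.49
N = 10^2.49 = 309.029543
T = 1/N = 1/309.029543 = 0.0032 years

0.0032


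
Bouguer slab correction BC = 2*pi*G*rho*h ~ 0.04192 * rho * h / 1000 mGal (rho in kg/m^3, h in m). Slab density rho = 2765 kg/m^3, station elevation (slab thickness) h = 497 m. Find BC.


BC = 0.04192 * rho * h / 1000
= 0.04192 * 2765 * 497 / 1000
= 57.6067 mGal

57.6067


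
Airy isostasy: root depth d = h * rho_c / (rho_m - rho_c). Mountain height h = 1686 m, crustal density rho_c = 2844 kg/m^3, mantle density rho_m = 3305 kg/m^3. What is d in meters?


rho_m - rho_c = 3305 - 2844 = 461
d = 1686 * 2844 / 461
= 4794984 / 461
= 10401.27 m

10401.27


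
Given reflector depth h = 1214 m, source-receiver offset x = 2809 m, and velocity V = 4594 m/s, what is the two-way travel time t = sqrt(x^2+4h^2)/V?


x^2 + 4h^2 = 2809^2 + 4*1214^2 = 7890481 + 5895184 = 13785665
sqrt(13785665) = 3712.9052
t = 3712.9052 / 4594 = 0.8082 s

0.8082


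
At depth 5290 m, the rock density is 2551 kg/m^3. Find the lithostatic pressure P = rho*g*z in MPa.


P = rho * g * z / 1e6
= 2551 * 9.81 * 5290 / 1e6
= 132383889.9 / 1e6
= 132.3839 MPa

132.3839


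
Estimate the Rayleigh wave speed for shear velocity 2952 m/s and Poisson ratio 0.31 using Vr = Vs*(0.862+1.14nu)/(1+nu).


Numerator factor = 0.862 + 1.14*0.31 = 1.2154
Denominator = 1 + 0.31 = 1.31
Vr = 2952 * 1.2154 / 1.31 = 2738.83 m/s

2738.83


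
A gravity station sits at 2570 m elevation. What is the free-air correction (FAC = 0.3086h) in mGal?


FAC = 0.3086 * h
= 0.3086 * 2570
= 793.102 mGal

793.102


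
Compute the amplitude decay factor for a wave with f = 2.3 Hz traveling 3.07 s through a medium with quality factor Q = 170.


pi*f*t/Q = pi*2.3*3.07/170 = 0.130487
A/A0 = exp(-0.130487) = 0.877668

0.877668


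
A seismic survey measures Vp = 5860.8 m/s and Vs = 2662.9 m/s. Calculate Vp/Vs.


Vp/Vs = 5860.8 / 2662.9
= 2.2009

2.2009


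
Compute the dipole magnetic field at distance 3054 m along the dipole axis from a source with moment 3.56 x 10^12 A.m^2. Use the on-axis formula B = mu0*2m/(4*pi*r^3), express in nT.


m = 3.56 x 10^12 = 3560000000000 A.m^2
2m = 7120000000000 A.m^2
r^3 = 3054^3 = 28484401464
B = (4pi*10^-7) * 7120000000000 / (4*pi * 28484401464) * 1e9
= 8947255.877424 / 357945545524.82 * 1e9
= 24996.137 nT

24996.137


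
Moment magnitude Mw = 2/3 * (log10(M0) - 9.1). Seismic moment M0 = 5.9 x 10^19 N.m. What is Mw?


log10(M0) = log10(5.9 x 10^19) = 19.7709
Mw = 2/3 * (19.7709 - 9.1)
= 2/3 * 10.6709
= 7.11

7.11


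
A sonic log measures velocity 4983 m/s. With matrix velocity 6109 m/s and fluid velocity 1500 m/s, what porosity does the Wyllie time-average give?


1/V - 1/Vm = 1/4983 - 1/6109 = 3.699e-05
1/Vf - 1/Vm = 1/1500 - 1/6109 = 0.00050297
phi = 3.699e-05 / 0.00050297 = 0.0735

0.0735


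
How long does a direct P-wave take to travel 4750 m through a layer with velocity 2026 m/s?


t = x / V
= 4750 / 2026
= 2.3445 s

2.3445


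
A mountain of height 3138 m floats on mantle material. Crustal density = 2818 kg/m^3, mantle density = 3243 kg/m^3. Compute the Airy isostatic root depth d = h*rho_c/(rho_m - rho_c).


rho_m - rho_c = 3243 - 2818 = 425
d = 3138 * 2818 / 425
= 8842884 / 425
= 20806.79 m

20806.79


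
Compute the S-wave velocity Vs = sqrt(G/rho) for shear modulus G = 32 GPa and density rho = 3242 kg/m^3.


Convert G to Pa: G = 32e9 Pa
Compute G/rho = 32e9 / 3242 = 9870450.3393
Vs = sqrt(9870450.3393) = 3141.73 m/s

3141.73


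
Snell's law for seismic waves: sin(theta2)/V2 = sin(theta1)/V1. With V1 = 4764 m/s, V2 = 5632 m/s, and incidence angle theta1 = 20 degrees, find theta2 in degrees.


sin(theta1) = sin(20 deg) = 0.34202
sin(theta2) = V2/V1 * sin(theta1) = 5632/4764 * 0.34202 = 0.404336
theta2 = arcsin(0.404336) = 23.8495 degrees

23.8495


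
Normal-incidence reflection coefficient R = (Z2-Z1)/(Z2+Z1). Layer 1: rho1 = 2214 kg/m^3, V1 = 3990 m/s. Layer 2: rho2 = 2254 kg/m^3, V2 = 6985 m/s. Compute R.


Z1 = 2214 * 3990 = 8833860
Z2 = 2254 * 6985 = 15744190
R = (15744190 - 8833860) / (15744190 + 8833860) = 6910330 / 24578050 = 0.2812

0.2812


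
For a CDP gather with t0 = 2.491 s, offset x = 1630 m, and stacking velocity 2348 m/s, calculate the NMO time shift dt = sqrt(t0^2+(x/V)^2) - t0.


x/Vnmo = 1630/2348 = 0.694208
(x/Vnmo)^2 = 0.481925
t0^2 = 6.205081
sqrt(6.205081 + 0.481925) = 2.585925
dt = 2.585925 - 2.491 = 0.094925

0.094925


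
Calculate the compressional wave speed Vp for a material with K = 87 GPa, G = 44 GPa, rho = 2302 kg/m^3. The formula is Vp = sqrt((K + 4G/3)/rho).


First compute the effective modulus:
K + 4G/3 = 87e9 + 4*44e9/3 = 145666666666.67 Pa
Then divide by density:
145666666666.67 / 2302 = 63278308.7171 Pa/(kg/m^3)
Take the square root:
Vp = sqrt(63278308.7171) = 7954.77 m/s

7954.77


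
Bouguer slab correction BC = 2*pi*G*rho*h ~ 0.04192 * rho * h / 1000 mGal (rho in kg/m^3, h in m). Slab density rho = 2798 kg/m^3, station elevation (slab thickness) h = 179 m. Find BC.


BC = 0.04192 * rho * h / 1000
= 0.04192 * 2798 * 179 / 1000
= 20.9953 mGal

20.9953


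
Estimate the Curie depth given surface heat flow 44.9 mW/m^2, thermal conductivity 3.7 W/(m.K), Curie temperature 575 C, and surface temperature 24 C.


T_Curie - T_surf = 575 - 24 = 551 C
Convert q to W/m^2: 44.9 mW/m^2 = 0.0449 W/m^2
d = 551 * 3.7 / 0.0449 = 45405.35 m

45405.35


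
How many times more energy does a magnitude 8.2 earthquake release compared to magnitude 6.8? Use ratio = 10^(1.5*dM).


M2 - M1 = 8.2 - 6.8 = 1.4
1.5 * 1.4 = 2.1
ratio = 10^2.1 = 125.89

125.89


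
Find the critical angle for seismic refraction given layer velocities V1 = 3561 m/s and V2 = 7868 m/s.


V1/V2 = 3561/7868 = 0.452593
theta_c = arcsin(0.452593) = 26.9102 degrees

26.9102


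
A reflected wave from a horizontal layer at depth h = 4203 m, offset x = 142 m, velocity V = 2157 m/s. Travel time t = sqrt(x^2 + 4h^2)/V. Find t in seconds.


x^2 + 4h^2 = 142^2 + 4*4203^2 = 20164 + 70660836 = 70681000
sqrt(70681000) = 8407.1993
t = 8407.1993 / 2157 = 3.8976 s

3.8976


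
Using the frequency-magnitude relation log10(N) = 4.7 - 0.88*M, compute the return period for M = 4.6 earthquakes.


log10(N) = 4.7 - 0.88*4.6 = 0.652
N = 10^0.652 = 4.487454
T = 1/N = 1/4.487454 = 0.2228 years

0.2228


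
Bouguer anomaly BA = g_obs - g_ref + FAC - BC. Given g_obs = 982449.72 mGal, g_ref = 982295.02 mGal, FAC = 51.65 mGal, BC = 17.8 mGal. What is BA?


BA = g_obs - g_ref + FAC - BC
= 982449.72 - 982295.02 + 51.65 - 17.8
= 188.55 mGal

188.55


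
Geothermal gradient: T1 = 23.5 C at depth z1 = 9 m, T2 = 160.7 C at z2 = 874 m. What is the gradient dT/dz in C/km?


dT = 160.7 - 23.5 = 137.2 C
dz = 874 - 9 = 865 m
gradient = dT/dz * 1000 = 137.2/865 * 1000 = 158.6127 C/km

158.6127


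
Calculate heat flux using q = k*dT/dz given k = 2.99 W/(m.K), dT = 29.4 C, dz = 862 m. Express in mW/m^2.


q = k * dT / dz * 1000
= 2.99 * 29.4 / 862 * 1000
= 0.101979 * 1000
= 101.9791 mW/m^2

101.9791


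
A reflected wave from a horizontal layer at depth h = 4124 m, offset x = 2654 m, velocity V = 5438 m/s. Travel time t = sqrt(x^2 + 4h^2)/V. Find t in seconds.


x^2 + 4h^2 = 2654^2 + 4*4124^2 = 7043716 + 68029504 = 75073220
sqrt(75073220) = 8664.4804
t = 8664.4804 / 5438 = 1.5933 s

1.5933


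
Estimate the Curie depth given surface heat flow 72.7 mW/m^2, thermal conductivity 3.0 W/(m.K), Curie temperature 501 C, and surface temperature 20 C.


T_Curie - T_surf = 501 - 20 = 481 C
Convert q to W/m^2: 72.7 mW/m^2 = 0.0727 W/m^2
d = 481 * 3.0 / 0.0727 = 19848.69 m

19848.69


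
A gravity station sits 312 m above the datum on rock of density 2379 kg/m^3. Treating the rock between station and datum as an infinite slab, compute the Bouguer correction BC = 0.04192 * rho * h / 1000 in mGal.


BC = 0.04192 * rho * h / 1000
= 0.04192 * 2379 * 312 / 1000
= 31.115 mGal

31.115


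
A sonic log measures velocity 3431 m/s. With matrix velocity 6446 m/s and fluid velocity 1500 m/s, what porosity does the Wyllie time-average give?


1/V - 1/Vm = 1/3431 - 1/6446 = 0.00013633
1/Vf - 1/Vm = 1/1500 - 1/6446 = 0.00051153
phi = 0.00013633 / 0.00051153 = 0.2665

0.2665


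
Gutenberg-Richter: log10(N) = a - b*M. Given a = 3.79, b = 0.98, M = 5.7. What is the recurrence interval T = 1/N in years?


log10(N) = 3.79 - 0.98*5.7 = -1.796
N = 10^-1.796 = 0.015996
T = 1/N = 1/0.015996 = 62.5173 years

62.5173


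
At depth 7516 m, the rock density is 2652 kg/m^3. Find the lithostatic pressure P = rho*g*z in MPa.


P = rho * g * z / 1e6
= 2652 * 9.81 * 7516 / 1e6
= 195537157.92 / 1e6
= 195.5372 MPa

195.5372


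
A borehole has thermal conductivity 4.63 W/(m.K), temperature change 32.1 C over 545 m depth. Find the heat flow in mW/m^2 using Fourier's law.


q = k * dT / dz * 1000
= 4.63 * 32.1 / 545 * 1000
= 0.272703 * 1000
= 272.7028 mW/m^2

272.7028


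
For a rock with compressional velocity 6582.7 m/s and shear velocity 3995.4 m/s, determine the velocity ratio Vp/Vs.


Vp/Vs = 6582.7 / 3995.4
= 1.6476

1.6476


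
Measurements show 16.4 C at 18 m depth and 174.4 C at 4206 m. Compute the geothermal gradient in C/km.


dT = 174.4 - 16.4 = 158.0 C
dz = 4206 - 18 = 4188 m
gradient = dT/dz * 1000 = 158.0/4188 * 1000 = 37.7268 C/km

37.7268


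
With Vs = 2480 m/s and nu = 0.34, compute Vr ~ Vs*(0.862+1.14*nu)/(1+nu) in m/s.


Numerator factor = 0.862 + 1.14*0.34 = 1.2496
Denominator = 1 + 0.34 = 1.34
Vr = 2480 * 1.2496 / 1.34 = 2312.69 m/s

2312.69


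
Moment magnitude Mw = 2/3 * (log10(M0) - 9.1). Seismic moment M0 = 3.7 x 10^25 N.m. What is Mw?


log10(M0) = log10(3.7 x 10^25) = 25.5682
Mw = 2/3 * (25.5682 - 9.1)
= 2/3 * 16.4682
= 10.98

10.98


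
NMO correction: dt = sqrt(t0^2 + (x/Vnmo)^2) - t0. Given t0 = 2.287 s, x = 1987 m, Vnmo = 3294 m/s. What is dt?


x/Vnmo = 1987/3294 = 0.603218
(x/Vnmo)^2 = 0.363872
t0^2 = 5.230369
sqrt(5.230369 + 0.363872) = 2.365215
dt = 2.365215 - 2.287 = 0.078215

0.078215


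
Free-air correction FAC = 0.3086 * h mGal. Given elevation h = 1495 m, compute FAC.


FAC = 0.3086 * h
= 0.3086 * 1495
= 461.357 mGal

461.357


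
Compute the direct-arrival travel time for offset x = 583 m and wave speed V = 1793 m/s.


t = x / V
= 583 / 1793
= 0.3252 s

0.3252


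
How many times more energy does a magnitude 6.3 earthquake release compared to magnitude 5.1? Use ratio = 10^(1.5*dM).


M2 - M1 = 6.3 - 5.1 = 1.2
1.5 * 1.2 = 1.8
ratio = 10^1.8 = 63.1

63.1


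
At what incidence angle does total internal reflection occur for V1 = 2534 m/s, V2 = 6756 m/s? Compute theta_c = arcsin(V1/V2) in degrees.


V1/V2 = 2534/6756 = 0.375074
theta_c = arcsin(0.375074) = 22.0289 degrees

22.0289


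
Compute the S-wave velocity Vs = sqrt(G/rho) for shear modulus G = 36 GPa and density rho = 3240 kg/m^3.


Convert G to Pa: G = 36e9 Pa
Compute G/rho = 36e9 / 3240 = 11111111.1111
Vs = sqrt(11111111.1111) = 3333.33 m/s

3333.33


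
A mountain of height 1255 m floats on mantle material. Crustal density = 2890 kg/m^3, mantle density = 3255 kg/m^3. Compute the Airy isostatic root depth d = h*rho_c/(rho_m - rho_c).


rho_m - rho_c = 3255 - 2890 = 365
d = 1255 * 2890 / 365
= 3626950 / 365
= 9936.85 m

9936.85


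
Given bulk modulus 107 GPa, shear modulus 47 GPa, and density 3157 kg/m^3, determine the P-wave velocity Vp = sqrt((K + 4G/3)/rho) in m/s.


First compute the effective modulus:
K + 4G/3 = 107e9 + 4*47e9/3 = 169666666666.67 Pa
Then divide by density:
169666666666.67 / 3157 = 53743004.9625 Pa/(kg/m^3)
Take the square root:
Vp = sqrt(53743004.9625) = 7330.96 m/s

7330.96


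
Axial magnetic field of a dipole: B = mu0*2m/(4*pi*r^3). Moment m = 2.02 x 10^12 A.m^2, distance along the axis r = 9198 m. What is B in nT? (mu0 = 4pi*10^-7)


m = 2.02 x 10^12 = 2020000000000 A.m^2
2m = 4040000000000 A.m^2
r^3 = 9198^3 = 778180270392
B = (4pi*10^-7) * 4040000000000 / (4*pi * 778180270392) * 1e9
= 5076813.728201 / 9778901682528.1 * 1e9
= 519.1599 nT

519.1599


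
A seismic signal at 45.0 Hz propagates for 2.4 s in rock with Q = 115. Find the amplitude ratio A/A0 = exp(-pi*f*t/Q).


pi*f*t/Q = pi*45.0*2.4/115 = 2.950365
A/A0 = exp(-2.950365) = 0.052321

0.052321


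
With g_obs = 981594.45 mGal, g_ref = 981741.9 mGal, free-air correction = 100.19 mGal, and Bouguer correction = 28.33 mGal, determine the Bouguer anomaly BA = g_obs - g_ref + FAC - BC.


BA = g_obs - g_ref + FAC - BC
= 981594.45 - 981741.9 + 100.19 - 28.33
= -75.59 mGal

-75.59


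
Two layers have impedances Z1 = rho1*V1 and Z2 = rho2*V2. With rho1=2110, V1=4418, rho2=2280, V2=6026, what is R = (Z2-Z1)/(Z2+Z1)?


Z1 = 2110 * 4418 = 9321980
Z2 = 2280 * 6026 = 13739280
R = (13739280 - 9321980) / (13739280 + 9321980) = 4417300 / 23061260 = 0.1915

0.1915


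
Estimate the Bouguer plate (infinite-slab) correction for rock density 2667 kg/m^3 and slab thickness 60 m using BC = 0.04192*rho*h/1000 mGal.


BC = 0.04192 * rho * h / 1000
= 0.04192 * 2667 * 60 / 1000
= 6.708 mGal

6.708


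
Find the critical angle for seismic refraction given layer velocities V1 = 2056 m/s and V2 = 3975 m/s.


V1/V2 = 2056/3975 = 0.517233
theta_c = arcsin(0.517233) = 31.1468 degrees

31.1468


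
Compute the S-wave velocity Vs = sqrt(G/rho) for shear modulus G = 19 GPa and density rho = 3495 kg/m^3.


Convert G to Pa: G = 19e9 Pa
Compute G/rho = 19e9 / 3495 = 5436337.6252
Vs = sqrt(5436337.6252) = 2331.6 m/s

2331.6


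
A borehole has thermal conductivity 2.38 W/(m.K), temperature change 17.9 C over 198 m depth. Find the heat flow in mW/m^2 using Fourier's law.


q = k * dT / dz * 1000
= 2.38 * 17.9 / 198 * 1000
= 0.215162 * 1000
= 215.1616 mW/m^2

215.1616


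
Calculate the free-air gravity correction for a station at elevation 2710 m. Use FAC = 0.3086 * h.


FAC = 0.3086 * h
= 0.3086 * 2710
= 836.306 mGal

836.306


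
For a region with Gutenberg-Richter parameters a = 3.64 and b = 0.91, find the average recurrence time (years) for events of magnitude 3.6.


log10(N) = 3.64 - 0.91*3.6 = 0.364
N = 10^0.364 = 2.312065
T = 1/N = 1/2.312065 = 0.4325 years

0.4325


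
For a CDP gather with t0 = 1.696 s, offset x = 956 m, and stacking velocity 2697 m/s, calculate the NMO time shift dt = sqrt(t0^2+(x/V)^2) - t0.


x/Vnmo = 956/2697 = 0.354468
(x/Vnmo)^2 = 0.125648
t0^2 = 2.876416
sqrt(2.876416 + 0.125648) = 1.732646
dt = 1.732646 - 1.696 = 0.036646

0.036646


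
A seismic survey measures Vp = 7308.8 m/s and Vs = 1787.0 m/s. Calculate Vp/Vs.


Vp/Vs = 7308.8 / 1787.0
= 4.09

4.09


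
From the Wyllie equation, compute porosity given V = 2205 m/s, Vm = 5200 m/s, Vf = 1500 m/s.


1/V - 1/Vm = 1/2205 - 1/5200 = 0.00026121
1/Vf - 1/Vm = 1/1500 - 1/5200 = 0.00047436
phi = 0.00026121 / 0.00047436 = 0.5507

0.5507


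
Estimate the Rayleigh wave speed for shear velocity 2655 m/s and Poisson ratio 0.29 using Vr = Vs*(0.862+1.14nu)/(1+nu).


Numerator factor = 0.862 + 1.14*0.29 = 1.1926
Denominator = 1 + 0.29 = 1.29
Vr = 2655 * 1.1926 / 1.29 = 2454.54 m/s

2454.54


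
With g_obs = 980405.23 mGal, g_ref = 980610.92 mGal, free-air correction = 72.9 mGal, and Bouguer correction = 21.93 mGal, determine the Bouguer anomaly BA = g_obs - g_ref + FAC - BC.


BA = g_obs - g_ref + FAC - BC
= 980405.23 - 980610.92 + 72.9 - 21.93
= -154.72 mGal

-154.72


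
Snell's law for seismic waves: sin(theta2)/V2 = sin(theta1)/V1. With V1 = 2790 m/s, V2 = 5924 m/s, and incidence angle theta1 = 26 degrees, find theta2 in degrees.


sin(theta1) = sin(26 deg) = 0.438371
sin(theta2) = V2/V1 * sin(theta1) = 5924/2790 * 0.438371 = 0.930792
theta2 = arcsin(0.930792) = 68.5587 degrees

68.5587


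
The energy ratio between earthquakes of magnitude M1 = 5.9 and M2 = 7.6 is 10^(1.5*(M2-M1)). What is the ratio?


M2 - M1 = 7.6 - 5.9 = 1.7
1.5 * 1.7 = 2.55
ratio = 10^2.55 = 354.81

354.81


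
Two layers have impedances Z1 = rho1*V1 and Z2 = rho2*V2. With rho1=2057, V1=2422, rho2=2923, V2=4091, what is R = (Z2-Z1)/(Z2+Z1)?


Z1 = 2057 * 2422 = 4982054
Z2 = 2923 * 4091 = 11957993
R = (11957993 - 4982054) / (11957993 + 4982054) = 6975939 / 16940047 = 0.4118

0.4118


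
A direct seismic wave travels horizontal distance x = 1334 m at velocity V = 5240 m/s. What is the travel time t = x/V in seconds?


t = x / V
= 1334 / 5240
= 0.2546 s

0.2546


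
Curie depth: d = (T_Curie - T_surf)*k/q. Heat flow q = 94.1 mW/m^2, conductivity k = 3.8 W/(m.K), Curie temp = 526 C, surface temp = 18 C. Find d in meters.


T_Curie - T_surf = 526 - 18 = 508 C
Convert q to W/m^2: 94.1 mW/m^2 = 0.0941 W/m^2
d = 508 * 3.8 / 0.0941 = 20514.35 m

20514.35


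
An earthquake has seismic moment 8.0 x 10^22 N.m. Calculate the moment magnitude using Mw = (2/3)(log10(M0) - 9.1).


log10(M0) = log10(8.0 x 10^22) = 22.9031
Mw = 2/3 * (22.9031 - 9.1)
= 2/3 * 13.8031
= 9.2

9.2


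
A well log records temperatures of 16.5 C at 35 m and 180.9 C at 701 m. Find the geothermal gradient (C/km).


dT = 180.9 - 16.5 = 164.4 C
dz = 701 - 35 = 666 m
gradient = dT/dz * 1000 = 164.4/666 * 1000 = 246.8468 C/km

246.8468


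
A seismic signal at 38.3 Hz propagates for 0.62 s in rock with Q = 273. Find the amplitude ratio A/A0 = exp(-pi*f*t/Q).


pi*f*t/Q = pi*38.3*0.62/273 = 0.273261
A/A0 = exp(-0.273261) = 0.760894

0.760894


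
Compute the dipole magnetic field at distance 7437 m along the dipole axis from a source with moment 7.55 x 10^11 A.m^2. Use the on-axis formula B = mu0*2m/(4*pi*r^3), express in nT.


m = 7.55 x 10^11 = 755000000000 A.m^2
2m = 1510000000000 A.m^2
r^3 = 7437^3 = 411332802453
B = (4pi*10^-7) * 1510000000000 / (4*pi * 411332802453) * 1e9
= 1897521.962768 / 5168960441467.39 * 1e9
= 367.0993 nT

367.0993


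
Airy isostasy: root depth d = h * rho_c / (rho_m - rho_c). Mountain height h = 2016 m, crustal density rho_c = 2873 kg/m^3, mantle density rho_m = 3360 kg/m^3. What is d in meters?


rho_m - rho_c = 3360 - 2873 = 487
d = 2016 * 2873 / 487
= 5791968 / 487
= 11893.16 m

11893.16


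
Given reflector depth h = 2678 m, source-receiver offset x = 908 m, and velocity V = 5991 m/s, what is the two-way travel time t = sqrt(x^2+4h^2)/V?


x^2 + 4h^2 = 908^2 + 4*2678^2 = 824464 + 28686736 = 29511200
sqrt(29511200) = 5432.4212
t = 5432.4212 / 5991 = 0.9068 s

0.9068


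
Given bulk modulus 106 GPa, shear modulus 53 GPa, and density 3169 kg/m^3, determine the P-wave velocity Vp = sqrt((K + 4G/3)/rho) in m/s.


First compute the effective modulus:
K + 4G/3 = 106e9 + 4*53e9/3 = 176666666666.67 Pa
Then divide by density:
176666666666.67 / 3169 = 55748395.9188 Pa/(kg/m^3)
Take the square root:
Vp = sqrt(55748395.9188) = 7466.48 m/s

7466.48


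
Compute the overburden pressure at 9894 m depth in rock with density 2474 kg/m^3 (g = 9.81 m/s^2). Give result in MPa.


P = rho * g * z / 1e6
= 2474 * 9.81 * 9894 / 1e6
= 240126786.36 / 1e6
= 240.1268 MPa

240.1268


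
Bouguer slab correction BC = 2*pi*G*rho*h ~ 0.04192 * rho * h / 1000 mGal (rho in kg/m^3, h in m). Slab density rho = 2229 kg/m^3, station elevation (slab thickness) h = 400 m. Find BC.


BC = 0.04192 * rho * h / 1000
= 0.04192 * 2229 * 400 / 1000
= 37.3759 mGal

37.3759


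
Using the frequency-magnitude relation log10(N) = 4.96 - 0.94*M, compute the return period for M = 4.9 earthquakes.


log10(N) = 4.96 - 0.94*4.9 = 0.354
N = 10^0.354 = 2.259436
T = 1/N = 1/2.259436 = 0.4426 years

0.4426


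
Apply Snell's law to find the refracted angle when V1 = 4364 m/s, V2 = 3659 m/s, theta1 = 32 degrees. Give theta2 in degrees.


sin(theta1) = sin(32 deg) = 0.529919
sin(theta2) = V2/V1 * sin(theta1) = 3659/4364 * 0.529919 = 0.444311
theta2 = arcsin(0.444311) = 26.3793 degrees

26.3793


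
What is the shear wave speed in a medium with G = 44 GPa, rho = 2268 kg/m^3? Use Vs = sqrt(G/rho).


Convert G to Pa: G = 44e9 Pa
Compute G/rho = 44e9 / 2268 = 19400352.7337
Vs = sqrt(19400352.7337) = 4404.58 m/s

4404.58


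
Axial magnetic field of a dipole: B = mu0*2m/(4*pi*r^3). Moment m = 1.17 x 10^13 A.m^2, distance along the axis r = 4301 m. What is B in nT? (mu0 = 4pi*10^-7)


m = 1.17 x 10^13 = 11700000000000 A.m^2
2m = 23400000000000 A.m^2
r^3 = 4301^3 = 79562482901
B = (4pi*10^-7) * 23400000000000 / (4*pi * 79562482901) * 1e9
= 29405307.2376 / 999811647132.58 * 1e9
= 29410.8469 nT

29410.8469


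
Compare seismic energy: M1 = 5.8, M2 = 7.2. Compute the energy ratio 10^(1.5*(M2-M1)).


M2 - M1 = 7.2 - 5.8 = 1.4
1.5 * 1.4 = 2.1
ratio = 10^2.1 = 125.89

125.89


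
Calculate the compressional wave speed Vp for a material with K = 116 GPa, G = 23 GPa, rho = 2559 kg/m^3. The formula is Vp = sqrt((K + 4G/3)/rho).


First compute the effective modulus:
K + 4G/3 = 116e9 + 4*23e9/3 = 146666666666.67 Pa
Then divide by density:
146666666666.67 / 2559 = 57314054.9694 Pa/(kg/m^3)
Take the square root:
Vp = sqrt(57314054.9694) = 7570.6 m/s

7570.6


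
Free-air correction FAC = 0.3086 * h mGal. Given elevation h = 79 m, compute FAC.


FAC = 0.3086 * h
= 0.3086 * 79
= 24.3794 mGal

24.3794


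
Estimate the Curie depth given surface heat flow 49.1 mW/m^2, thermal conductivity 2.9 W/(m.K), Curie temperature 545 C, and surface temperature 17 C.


T_Curie - T_surf = 545 - 17 = 528 C
Convert q to W/m^2: 49.1 mW/m^2 = 0.0491 W/m^2
d = 528 * 2.9 / 0.0491 = 31185.34 m

31185.34


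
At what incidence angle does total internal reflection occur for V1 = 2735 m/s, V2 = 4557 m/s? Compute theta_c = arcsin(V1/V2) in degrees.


V1/V2 = 2735/4557 = 0.600176
theta_c = arcsin(0.600176) = 36.8825 degrees

36.8825


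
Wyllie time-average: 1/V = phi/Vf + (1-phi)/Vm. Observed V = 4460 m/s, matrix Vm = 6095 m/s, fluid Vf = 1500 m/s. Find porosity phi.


1/V - 1/Vm = 1/4460 - 1/6095 = 6.015e-05
1/Vf - 1/Vm = 1/1500 - 1/6095 = 0.0005026
phi = 6.015e-05 / 0.0005026 = 0.1197

0.1197


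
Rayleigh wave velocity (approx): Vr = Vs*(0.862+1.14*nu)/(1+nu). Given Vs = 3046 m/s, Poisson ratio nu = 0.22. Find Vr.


Numerator factor = 0.862 + 1.14*0.22 = 1.1128
Denominator = 1 + 0.22 = 1.22
Vr = 3046 * 1.1128 / 1.22 = 2778.35 m/s

2778.35


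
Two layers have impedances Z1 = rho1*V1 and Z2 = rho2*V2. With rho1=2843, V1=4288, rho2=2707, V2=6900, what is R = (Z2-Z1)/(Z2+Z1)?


Z1 = 2843 * 4288 = 12190784
Z2 = 2707 * 6900 = 18678300
R = (18678300 - 12190784) / (18678300 + 12190784) = 6487516 / 30869084 = 0.2102

0.2102


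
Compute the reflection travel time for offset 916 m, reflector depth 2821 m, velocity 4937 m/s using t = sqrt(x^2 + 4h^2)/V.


x^2 + 4h^2 = 916^2 + 4*2821^2 = 839056 + 31832164 = 32671220
sqrt(32671220) = 5715.8744
t = 5715.8744 / 4937 = 1.1578 s

1.1578


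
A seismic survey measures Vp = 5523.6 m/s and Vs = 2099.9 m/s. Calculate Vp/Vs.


Vp/Vs = 5523.6 / 2099.9
= 2.6304

2.6304


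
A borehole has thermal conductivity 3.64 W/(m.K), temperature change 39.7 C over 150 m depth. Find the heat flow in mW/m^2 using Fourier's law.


q = k * dT / dz * 1000
= 3.64 * 39.7 / 150 * 1000
= 0.963387 * 1000
= 963.3867 mW/m^2

963.3867


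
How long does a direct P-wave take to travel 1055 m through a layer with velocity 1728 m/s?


t = x / V
= 1055 / 1728
= 0.6105 s

0.6105


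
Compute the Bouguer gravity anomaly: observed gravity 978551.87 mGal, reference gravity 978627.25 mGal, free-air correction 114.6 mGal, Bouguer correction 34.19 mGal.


BA = g_obs - g_ref + FAC - BC
= 978551.87 - 978627.25 + 114.6 - 34.19
= 5.03 mGal

5.03


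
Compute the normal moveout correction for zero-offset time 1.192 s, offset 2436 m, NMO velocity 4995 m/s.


x/Vnmo = 2436/4995 = 0.487688
(x/Vnmo)^2 = 0.237839
t0^2 = 1.420864
sqrt(1.420864 + 0.237839) = 1.287907
dt = 1.287907 - 1.192 = 0.095907

0.095907


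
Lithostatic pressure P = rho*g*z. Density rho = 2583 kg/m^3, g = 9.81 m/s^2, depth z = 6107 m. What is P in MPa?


P = rho * g * z / 1e6
= 2583 * 9.81 * 6107 / 1e6
= 154746677.61 / 1e6
= 154.7467 MPa

154.7467


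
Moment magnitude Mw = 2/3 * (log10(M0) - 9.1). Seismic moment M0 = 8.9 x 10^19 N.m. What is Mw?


log10(M0) = log10(8.9 x 10^19) = 19.9494
Mw = 2/3 * (19.9494 - 9.1)
= 2/3 * 10.8494
= 7.23

7.23


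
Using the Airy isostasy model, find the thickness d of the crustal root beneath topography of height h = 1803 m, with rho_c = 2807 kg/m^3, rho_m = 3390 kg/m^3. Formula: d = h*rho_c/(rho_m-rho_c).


rho_m - rho_c = 3390 - 2807 = 583
d = 1803 * 2807 / 583
= 5061021 / 583
= 8681.0 m

8681.0


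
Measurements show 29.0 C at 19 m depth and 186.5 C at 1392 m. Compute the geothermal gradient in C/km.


dT = 186.5 - 29.0 = 157.5 C
dz = 1392 - 19 = 1373 m
gradient = dT/dz * 1000 = 157.5/1373 * 1000 = 114.7123 C/km

114.7123


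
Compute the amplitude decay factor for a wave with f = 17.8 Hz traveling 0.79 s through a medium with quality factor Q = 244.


pi*f*t/Q = pi*17.8*0.79/244 = 0.181054
A/A0 = exp(-0.181054) = 0.834391

0.834391


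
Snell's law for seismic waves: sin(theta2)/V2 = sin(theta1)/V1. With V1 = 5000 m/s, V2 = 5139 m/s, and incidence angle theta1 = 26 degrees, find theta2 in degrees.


sin(theta1) = sin(26 deg) = 0.438371
sin(theta2) = V2/V1 * sin(theta1) = 5139/5000 * 0.438371 = 0.450558
theta2 = arcsin(0.450558) = 26.7795 degrees

26.7795


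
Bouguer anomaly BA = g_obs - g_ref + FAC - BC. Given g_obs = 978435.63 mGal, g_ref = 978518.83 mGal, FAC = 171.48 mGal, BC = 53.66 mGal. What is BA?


BA = g_obs - g_ref + FAC - BC
= 978435.63 - 978518.83 + 171.48 - 53.66
= 34.62 mGal

34.62


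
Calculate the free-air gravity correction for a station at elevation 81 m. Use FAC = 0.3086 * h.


FAC = 0.3086 * h
= 0.3086 * 81
= 24.9966 mGal

24.9966


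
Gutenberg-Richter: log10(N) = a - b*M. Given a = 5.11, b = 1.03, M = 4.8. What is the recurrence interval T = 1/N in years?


log10(N) = 5.11 - 1.03*4.8 = 0.166
N = 10^0.166 = 1.465548
T = 1/N = 1/1.465548 = 0.6823 years

0.6823


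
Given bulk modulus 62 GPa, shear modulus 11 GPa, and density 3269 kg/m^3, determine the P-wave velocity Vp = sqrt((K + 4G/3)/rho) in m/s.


First compute the effective modulus:
K + 4G/3 = 62e9 + 4*11e9/3 = 76666666666.67 Pa
Then divide by density:
76666666666.67 / 3269 = 23452635.8723 Pa/(kg/m^3)
Take the square root:
Vp = sqrt(23452635.8723) = 4842.79 m/s

4842.79


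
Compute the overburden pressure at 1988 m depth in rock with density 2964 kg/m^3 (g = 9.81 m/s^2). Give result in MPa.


P = rho * g * z / 1e6
= 2964 * 9.81 * 1988 / 1e6
= 57804757.92 / 1e6
= 57.8048 MPa

57.8048


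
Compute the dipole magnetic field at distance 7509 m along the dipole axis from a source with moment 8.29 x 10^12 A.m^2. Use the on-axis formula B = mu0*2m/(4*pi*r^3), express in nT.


m = 8.29 x 10^12 = 8290000000000 A.m^2
2m = 16580000000000 A.m^2
r^3 = 7509^3 = 423395573229
B = (4pi*10^-7) * 16580000000000 / (4*pi * 423395573229) * 1e9
= 20835042.478608 / 5320545689674.66 * 1e9
= 3915.9597 nT

3915.9597


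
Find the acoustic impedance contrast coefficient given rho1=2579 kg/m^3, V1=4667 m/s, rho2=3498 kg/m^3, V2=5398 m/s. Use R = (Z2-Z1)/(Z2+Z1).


Z1 = 2579 * 4667 = 12036193
Z2 = 3498 * 5398 = 18882204
R = (18882204 - 12036193) / (18882204 + 12036193) = 6846011 / 30918397 = 0.2214

0.2214


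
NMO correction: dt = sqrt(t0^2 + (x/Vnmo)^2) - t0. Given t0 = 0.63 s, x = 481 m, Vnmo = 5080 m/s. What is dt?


x/Vnmo = 481/5080 = 0.094685
(x/Vnmo)^2 = 0.008965
t0^2 = 0.3969
sqrt(0.3969 + 0.008965) = 0.637076
dt = 0.637076 - 0.63 = 0.007076

0.007076


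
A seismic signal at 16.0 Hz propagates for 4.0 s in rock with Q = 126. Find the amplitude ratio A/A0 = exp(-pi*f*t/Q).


pi*f*t/Q = pi*16.0*4.0/126 = 1.59573
A/A0 = exp(-1.59573) = 0.202761

0.202761


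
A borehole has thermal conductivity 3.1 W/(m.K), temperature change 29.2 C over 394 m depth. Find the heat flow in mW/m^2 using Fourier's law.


q = k * dT / dz * 1000
= 3.1 * 29.2 / 394 * 1000
= 0.229746 * 1000
= 229.7462 mW/m^2

229.7462


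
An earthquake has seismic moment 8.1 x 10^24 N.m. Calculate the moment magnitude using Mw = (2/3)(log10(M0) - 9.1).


log10(M0) = log10(8.1 x 10^24) = 24.9085
Mw = 2/3 * (24.9085 - 9.1)
= 2/3 * 15.8085
= 10.54

10.54


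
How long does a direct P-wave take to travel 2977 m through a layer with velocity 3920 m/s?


t = x / V
= 2977 / 3920
= 0.7594 s

0.7594


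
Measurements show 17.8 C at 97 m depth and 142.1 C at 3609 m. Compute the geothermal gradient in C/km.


dT = 142.1 - 17.8 = 124.3 C
dz = 3609 - 97 = 3512 m
gradient = dT/dz * 1000 = 124.3/3512 * 1000 = 35.3929 C/km

35.3929


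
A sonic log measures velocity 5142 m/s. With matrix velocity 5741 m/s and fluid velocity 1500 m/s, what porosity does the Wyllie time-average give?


1/V - 1/Vm = 1/5142 - 1/5741 = 2.029e-05
1/Vf - 1/Vm = 1/1500 - 1/5741 = 0.00049248
phi = 2.029e-05 / 0.00049248 = 0.0412

0.0412


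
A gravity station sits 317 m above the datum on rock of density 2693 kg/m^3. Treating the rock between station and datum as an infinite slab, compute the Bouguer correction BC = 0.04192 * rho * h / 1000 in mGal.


BC = 0.04192 * rho * h / 1000
= 0.04192 * 2693 * 317 / 1000
= 35.7863 mGal

35.7863


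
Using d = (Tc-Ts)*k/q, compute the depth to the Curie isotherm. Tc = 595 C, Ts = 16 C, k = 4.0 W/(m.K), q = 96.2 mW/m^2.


T_Curie - T_surf = 595 - 16 = 579 C
Convert q to W/m^2: 96.2 mW/m^2 = 0.0962 W/m^2
d = 579 * 4.0 / 0.0962 = 24074.84 m

24074.84


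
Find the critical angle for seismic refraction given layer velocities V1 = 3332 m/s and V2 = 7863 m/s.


V1/V2 = 3332/7863 = 0.423757
theta_c = arcsin(0.423757) = 25.072 degrees

25.072


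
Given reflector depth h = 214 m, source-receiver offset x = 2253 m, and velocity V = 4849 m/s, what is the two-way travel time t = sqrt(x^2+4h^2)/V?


x^2 + 4h^2 = 2253^2 + 4*214^2 = 5076009 + 183184 = 5259193
sqrt(5259193) = 2293.293
t = 2293.293 / 4849 = 0.4729 s

0.4729


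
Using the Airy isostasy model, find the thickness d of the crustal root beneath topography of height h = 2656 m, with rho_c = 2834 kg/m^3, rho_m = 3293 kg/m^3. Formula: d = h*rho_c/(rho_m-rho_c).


rho_m - rho_c = 3293 - 2834 = 459
d = 2656 * 2834 / 459
= 7527104 / 459
= 16398.92 m

16398.92


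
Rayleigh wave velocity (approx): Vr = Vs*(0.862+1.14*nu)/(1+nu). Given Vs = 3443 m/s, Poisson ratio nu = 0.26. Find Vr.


Numerator factor = 0.862 + 1.14*0.26 = 1.1584
Denominator = 1 + 0.26 = 1.26
Vr = 3443 * 1.1584 / 1.26 = 3165.37 m/s

3165.37


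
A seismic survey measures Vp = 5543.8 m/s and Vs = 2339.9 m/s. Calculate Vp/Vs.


Vp/Vs = 5543.8 / 2339.9
= 2.3692

2.3692


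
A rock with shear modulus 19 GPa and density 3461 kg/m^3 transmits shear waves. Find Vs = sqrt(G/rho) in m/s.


Convert G to Pa: G = 19e9 Pa
Compute G/rho = 19e9 / 3461 = 5489742.8489
Vs = sqrt(5489742.8489) = 2343.02 m/s

2343.02


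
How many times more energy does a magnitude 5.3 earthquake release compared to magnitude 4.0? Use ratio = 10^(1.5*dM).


M2 - M1 = 5.3 - 4.0 = 1.3
1.5 * 1.3 = 1.95
ratio = 10^1.95 = 89.13

89.13


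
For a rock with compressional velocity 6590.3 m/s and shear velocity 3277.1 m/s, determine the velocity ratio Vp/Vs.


Vp/Vs = 6590.3 / 3277.1
= 2.011

2.011


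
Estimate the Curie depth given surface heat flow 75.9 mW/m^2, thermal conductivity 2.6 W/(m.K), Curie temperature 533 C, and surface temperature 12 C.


T_Curie - T_surf = 533 - 12 = 521 C
Convert q to W/m^2: 75.9 mW/m^2 = 0.0759 W/m^2
d = 521 * 2.6 / 0.0759 = 17847.17 m

17847.17


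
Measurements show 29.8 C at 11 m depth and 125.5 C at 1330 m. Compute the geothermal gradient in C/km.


dT = 125.5 - 29.8 = 95.7 C
dz = 1330 - 11 = 1319 m
gradient = dT/dz * 1000 = 95.7/1319 * 1000 = 72.555 C/km

72.555


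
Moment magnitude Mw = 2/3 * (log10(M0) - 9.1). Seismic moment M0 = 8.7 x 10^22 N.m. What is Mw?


log10(M0) = log10(8.7 x 10^22) = 22.9395
Mw = 2/3 * (22.9395 - 9.1)
= 2/3 * 13.8395
= 9.23

9.23


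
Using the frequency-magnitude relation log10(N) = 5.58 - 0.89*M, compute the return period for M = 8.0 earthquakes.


log10(N) = 5.58 - 0.89*8.0 = -1.54
N = 10^-1.54 = 0.02884
T = 1/N = 1/0.02884 = 34.6737 years

34.6737


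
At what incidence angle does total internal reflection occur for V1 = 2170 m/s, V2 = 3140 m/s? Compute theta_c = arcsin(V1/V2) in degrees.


V1/V2 = 2170/3140 = 0.691083
theta_c = arcsin(0.691083) = 43.7159 degrees

43.7159


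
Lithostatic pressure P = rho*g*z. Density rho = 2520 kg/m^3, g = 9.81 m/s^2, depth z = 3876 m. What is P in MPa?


P = rho * g * z / 1e6
= 2520 * 9.81 * 3876 / 1e6
= 95819371.2 / 1e6
= 95.8194 MPa

95.8194


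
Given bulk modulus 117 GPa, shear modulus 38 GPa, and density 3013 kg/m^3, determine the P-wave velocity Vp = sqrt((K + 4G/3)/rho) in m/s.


First compute the effective modulus:
K + 4G/3 = 117e9 + 4*38e9/3 = 167666666666.67 Pa
Then divide by density:
167666666666.67 / 3013 = 55647748.6448 Pa/(kg/m^3)
Take the square root:
Vp = sqrt(55647748.6448) = 7459.74 m/s

7459.74


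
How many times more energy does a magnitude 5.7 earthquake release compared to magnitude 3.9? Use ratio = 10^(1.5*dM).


M2 - M1 = 5.7 - 3.9 = 1.8
1.5 * 1.8 = 2.7
ratio = 10^2.7 = 501.19

501.19


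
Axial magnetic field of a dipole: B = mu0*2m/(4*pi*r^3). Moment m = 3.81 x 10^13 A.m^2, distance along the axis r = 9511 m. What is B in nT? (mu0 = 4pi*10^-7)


m = 3.81 x 10^13 = 38100000000000 A.m^2
2m = 76200000000000 A.m^2
r^3 = 9511^3 = 860356699831
B = (4pi*10^-7) * 76200000000000 / (4*pi * 860356699831) * 1e9
= 95755744.081417 / 10811561150623.31 * 1e9
= 8856.7916 nT

8856.7916


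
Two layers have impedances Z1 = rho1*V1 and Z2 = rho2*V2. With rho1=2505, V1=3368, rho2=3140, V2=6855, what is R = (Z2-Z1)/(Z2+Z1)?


Z1 = 2505 * 3368 = 8436840
Z2 = 3140 * 6855 = 21524700
R = (21524700 - 8436840) / (21524700 + 8436840) = 13087860 / 29961540 = 0.4368

0.4368


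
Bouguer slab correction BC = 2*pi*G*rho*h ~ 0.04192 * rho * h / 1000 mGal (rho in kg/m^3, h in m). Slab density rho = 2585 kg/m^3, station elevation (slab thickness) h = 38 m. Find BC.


BC = 0.04192 * rho * h / 1000
= 0.04192 * 2585 * 38 / 1000
= 4.1178 mGal

4.1178


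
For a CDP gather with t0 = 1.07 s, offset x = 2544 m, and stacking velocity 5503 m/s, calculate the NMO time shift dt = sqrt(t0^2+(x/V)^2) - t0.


x/Vnmo = 2544/5503 = 0.462293
(x/Vnmo)^2 = 0.213715
t0^2 = 1.1449
sqrt(1.1449 + 0.213715) = 1.165596
dt = 1.165596 - 1.07 = 0.095596

0.095596


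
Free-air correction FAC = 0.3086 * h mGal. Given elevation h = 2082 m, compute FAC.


FAC = 0.3086 * h
= 0.3086 * 2082
= 642.5052 mGal

642.5052
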